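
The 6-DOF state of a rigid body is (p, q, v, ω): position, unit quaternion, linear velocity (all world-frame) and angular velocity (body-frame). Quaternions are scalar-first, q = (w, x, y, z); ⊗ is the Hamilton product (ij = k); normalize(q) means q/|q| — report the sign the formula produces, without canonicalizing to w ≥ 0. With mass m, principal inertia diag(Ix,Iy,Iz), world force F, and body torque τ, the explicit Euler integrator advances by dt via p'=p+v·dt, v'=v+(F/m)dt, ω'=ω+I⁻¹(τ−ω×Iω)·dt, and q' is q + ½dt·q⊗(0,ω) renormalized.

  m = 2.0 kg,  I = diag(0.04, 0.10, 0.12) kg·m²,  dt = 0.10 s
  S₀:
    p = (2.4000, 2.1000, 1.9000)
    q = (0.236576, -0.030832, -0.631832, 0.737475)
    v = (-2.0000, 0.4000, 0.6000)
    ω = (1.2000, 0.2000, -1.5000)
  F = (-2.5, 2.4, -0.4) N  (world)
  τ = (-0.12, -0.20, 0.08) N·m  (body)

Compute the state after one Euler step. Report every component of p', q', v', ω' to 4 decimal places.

a = (-1.2500, 1.2000, -0.2000)
p + v·dt = (2.2000, 2.1400, 1.9600)
v' = v + a·dt = (-2.1250, 0.5200, 0.5800)
ω×(Iω) gyroscopic = (-0.0060, 0.1440, 0.0144)
angular accel α = (-2.8500, -3.4400, 0.5467)
ω' = ω + α·dt = (0.9150, -0.1440, -1.4453)
Hamilton product q⊗(0,ω) = (1.2695773, 1.0841442, 0.8860372, 0.3971680)
q' = normalize(q + ½dt·q⊗(0,ω)) = (0.2987, 0.0233, -0.5848, 0.7538)

p' = (2.2000, 2.1400, 1.9600)
q' = (0.2987, 0.0233, -0.5848, 0.7538)
v' = (-2.1250, 0.5200, 0.5800)
ω' = (0.9150, -0.1440, -1.4453)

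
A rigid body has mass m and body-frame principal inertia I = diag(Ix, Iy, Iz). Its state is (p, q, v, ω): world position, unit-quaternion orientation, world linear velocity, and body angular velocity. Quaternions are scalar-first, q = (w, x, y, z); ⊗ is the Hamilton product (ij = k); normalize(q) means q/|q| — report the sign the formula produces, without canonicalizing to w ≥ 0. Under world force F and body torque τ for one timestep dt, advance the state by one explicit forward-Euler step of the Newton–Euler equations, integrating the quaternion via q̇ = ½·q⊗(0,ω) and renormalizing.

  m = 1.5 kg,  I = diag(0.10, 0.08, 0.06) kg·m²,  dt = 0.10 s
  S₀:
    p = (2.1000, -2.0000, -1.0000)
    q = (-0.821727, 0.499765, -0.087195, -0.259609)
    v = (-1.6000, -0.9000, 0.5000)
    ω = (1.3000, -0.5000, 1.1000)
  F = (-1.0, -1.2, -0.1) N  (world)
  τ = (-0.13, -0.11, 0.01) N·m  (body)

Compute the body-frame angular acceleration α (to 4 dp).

precession coupling ω×(Iω) = (0.0110, 0.0572, 0.0130)
α = I⁻¹(τ − ω×Iω) = (-1.4100, -2.0900, -0.0500)

α = (-1.4100, -2.0900, -0.0500)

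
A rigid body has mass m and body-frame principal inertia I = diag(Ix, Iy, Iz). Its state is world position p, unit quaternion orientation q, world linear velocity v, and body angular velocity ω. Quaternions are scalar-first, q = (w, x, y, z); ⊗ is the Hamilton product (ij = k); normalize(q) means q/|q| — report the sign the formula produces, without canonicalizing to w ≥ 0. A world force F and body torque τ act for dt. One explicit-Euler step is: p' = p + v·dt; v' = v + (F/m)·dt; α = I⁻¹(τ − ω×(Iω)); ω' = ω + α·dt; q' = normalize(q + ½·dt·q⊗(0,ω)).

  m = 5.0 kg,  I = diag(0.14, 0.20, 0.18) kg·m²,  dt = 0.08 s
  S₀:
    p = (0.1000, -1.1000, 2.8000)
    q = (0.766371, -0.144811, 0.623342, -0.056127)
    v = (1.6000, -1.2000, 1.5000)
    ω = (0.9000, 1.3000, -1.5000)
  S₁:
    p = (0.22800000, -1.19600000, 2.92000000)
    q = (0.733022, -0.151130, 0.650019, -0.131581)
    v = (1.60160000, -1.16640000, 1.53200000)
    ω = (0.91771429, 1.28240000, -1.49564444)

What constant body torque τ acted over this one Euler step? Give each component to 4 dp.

ω₁ − ω₀ = (0.01771429, -0.01760000, 0.00435556)
I·α + gyro = (0.0700, 0.0100, 0.0800)

τ = (0.0700, 0.0100, 0.0800)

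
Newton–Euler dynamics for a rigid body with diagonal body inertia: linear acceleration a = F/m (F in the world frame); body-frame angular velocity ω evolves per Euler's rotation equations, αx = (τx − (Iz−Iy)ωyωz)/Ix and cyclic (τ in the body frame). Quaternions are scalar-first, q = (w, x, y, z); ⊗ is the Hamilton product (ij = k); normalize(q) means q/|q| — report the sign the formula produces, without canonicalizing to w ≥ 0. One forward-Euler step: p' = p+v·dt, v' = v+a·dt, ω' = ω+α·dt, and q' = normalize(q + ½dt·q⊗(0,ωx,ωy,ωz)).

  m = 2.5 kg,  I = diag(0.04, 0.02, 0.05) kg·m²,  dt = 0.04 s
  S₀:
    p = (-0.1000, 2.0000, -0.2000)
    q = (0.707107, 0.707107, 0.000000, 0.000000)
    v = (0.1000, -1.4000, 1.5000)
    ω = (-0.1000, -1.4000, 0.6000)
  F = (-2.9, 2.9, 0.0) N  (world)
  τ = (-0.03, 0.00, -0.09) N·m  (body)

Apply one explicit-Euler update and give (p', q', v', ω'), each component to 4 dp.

angular accel α = (-0.1200, -0.0300, -1.7440)
ω + α·dt = (-0.1048, -1.4012, 0.5302)
2q̇ = q⊗(0,ω) = (0.0707107, -0.0707107, -1.4142140, -0.5656856)
q' = normalize(q + ½dt·q⊗(0,ω)) = (0.7082, 0.7054, -0.0283, -0.0113)
linear accel F/m = (-1.1600, 1.1600, 0.0000)
p + v·dt = (-0.0960, 1.9440, -0.1400)
new velocity v' = (0.0536, -1.3536, 1.5000)

p' = (-0.0960, 1.9440, -0.1400)
q' = (0.7082, 0.7054, -0.0283, -0.0113)
v' = (0.0536, -1.3536, 1.5000)
ω' = (-0.1048, -1.4012, 0.5302)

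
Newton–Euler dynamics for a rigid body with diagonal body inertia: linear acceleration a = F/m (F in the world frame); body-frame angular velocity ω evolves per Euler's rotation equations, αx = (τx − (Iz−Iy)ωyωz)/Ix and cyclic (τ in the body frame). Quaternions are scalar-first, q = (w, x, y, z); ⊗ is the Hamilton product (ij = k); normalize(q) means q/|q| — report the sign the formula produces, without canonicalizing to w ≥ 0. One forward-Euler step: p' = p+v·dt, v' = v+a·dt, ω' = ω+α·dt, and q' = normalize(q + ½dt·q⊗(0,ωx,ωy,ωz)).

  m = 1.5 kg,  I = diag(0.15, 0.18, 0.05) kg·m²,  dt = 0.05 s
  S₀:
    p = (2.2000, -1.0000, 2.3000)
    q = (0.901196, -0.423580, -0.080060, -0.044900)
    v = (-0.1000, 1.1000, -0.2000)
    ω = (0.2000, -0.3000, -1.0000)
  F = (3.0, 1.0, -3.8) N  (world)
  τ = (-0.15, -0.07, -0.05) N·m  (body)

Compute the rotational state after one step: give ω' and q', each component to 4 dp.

ω' = (0.1630, -0.3139, -1.0482)
q' = (0.9013, -0.4173, -0.0976, -0.0638)

precession coupling ω×(Iω) = (-0.0390, -0.0200, -0.0018)
angular accel α = (-0.7400, -0.2778, -0.9640)
ω + α·dt = (0.1630, -0.3139, -1.0482)
Hamilton product q⊗(0,ω) = (0.0157980, 0.2468292, -0.7029188, -0.7581100)
updated quaternion q' = (0.9013, -0.4173, -0.0976, -0.0638)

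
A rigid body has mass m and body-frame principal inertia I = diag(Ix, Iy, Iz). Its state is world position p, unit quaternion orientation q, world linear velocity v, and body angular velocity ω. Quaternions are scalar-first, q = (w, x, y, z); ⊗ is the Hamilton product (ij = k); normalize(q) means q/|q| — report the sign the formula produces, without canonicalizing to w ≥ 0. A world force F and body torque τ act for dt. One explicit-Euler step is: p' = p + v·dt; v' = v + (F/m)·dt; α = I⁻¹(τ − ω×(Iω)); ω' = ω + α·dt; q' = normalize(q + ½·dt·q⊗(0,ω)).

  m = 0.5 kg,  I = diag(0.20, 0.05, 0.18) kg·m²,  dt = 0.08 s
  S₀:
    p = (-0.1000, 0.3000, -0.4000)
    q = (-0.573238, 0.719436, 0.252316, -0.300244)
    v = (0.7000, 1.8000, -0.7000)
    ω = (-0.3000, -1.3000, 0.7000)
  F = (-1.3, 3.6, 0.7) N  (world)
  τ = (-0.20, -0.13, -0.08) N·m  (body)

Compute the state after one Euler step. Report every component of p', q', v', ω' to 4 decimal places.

p' = p + v·dt = (-0.0440, 0.4440, -0.4560)
v + (F/m)dt = (0.4920, 2.3760, -0.5880)
precession coupling ω×(Iω) = (-0.1183, -0.0042, -0.0585)
(τ − ω×Iω)/I = (-0.4085, -2.5160, -0.1194)
new body rate ω' = (-0.3327, -1.5013, 0.6904)
2q̇ = q⊗(0,ω) = (0.7540124, -0.0417246, 0.3316774, -1.2608386)
q + ½dt·q⊗(0,ω), renormalized = (-0.5421, 0.7165, 0.2651, -0.3500)

p' = (-0.0440, 0.4440, -0.4560)
q' = (-0.5421, 0.7165, 0.2651, -0.3500)
v' = (0.4920, 2.3760, -0.5880)
ω' = (-0.3327, -1.5013, 0.6904)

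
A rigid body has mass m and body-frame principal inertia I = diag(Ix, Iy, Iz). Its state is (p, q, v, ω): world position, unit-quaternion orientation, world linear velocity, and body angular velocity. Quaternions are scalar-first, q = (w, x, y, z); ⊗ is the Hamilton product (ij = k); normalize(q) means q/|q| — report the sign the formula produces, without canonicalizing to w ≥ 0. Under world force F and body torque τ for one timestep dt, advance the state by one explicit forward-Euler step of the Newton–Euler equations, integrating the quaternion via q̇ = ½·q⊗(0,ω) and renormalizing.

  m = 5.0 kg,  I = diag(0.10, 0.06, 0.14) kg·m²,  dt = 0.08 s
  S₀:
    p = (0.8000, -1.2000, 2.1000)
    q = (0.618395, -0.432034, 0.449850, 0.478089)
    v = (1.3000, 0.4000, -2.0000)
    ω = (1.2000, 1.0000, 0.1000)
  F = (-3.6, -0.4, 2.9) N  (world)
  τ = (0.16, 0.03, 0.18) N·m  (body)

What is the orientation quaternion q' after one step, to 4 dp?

q' = (0.6180, -0.4189, 0.4983, 0.4408)

2q̇ = q⊗(0,ω) = (0.0207819, 0.3089700, 1.2353052, -0.9100145)
updated quaternion q' = (0.6180, -0.4189, 0.4983, 0.4408)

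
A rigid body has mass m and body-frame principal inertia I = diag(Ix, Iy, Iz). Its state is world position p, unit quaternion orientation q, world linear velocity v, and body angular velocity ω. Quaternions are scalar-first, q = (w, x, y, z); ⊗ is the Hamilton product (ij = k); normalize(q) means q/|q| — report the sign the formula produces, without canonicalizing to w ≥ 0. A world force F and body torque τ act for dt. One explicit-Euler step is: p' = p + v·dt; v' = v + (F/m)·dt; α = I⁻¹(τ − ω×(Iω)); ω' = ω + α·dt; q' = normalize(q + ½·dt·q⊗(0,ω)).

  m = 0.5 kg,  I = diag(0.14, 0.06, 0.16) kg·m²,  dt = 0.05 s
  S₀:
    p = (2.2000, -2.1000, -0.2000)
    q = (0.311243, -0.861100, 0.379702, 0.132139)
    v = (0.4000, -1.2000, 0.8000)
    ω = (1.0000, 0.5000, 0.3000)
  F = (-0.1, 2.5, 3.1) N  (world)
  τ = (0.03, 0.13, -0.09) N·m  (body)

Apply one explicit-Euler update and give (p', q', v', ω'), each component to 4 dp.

angular accel α = (0.1071, 2.2667, -0.3125)
ω + α·dt = (1.0054, 0.6133, 0.2844)
Hamilton product q⊗(0,ω) = (0.6316073, 0.3590841, 0.5460905, -0.7168791)
updated quaternion q' = (0.3269, -0.8518, 0.3932, 0.1142)
a = (-0.2000, 5.0000, 6.2000)
p + v·dt = (2.2200, -2.1600, -0.1600)
v + (F/m)dt = (0.3900, -0.9500, 1.1100)

p' = (2.2200, -2.1600, -0.1600)
q' = (0.3269, -0.8518, 0.3932, 0.1142)
v' = (0.3900, -0.9500, 1.1100)
ω' = (1.0054, 0.6133, 0.2844)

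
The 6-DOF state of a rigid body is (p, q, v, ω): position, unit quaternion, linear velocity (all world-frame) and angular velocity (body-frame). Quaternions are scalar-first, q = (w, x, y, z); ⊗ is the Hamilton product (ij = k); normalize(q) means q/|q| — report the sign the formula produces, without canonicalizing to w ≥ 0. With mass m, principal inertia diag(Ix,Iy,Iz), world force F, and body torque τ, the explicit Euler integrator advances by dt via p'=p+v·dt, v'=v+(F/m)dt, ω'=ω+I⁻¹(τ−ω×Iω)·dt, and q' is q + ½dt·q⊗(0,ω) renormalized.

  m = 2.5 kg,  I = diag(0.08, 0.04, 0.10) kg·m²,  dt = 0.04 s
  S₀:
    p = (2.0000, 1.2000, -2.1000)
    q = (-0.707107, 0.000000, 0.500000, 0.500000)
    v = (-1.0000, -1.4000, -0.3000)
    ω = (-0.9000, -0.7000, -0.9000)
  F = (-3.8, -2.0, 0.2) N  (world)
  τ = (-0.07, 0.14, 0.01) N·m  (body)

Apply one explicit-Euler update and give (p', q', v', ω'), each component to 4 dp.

p' = (1.9600, 1.1440, -2.1120)
q' = (-0.6908, 0.0107, 0.5007, 0.5215)
v' = (-1.0608, -1.4320, -0.2968)
ω' = (-0.9539, -0.5438, -0.8859)

ω×(Iω) gyroscopic = (0.0378, -0.0162, -0.0252)
angular accel α = (-1.3475, 3.9050, 0.3520)
ω + α·dt = (-0.9539, -0.5438, -0.8859)
q⊗(0,ω) = (0.8000000, 0.5363963, 0.0449749, 1.0863963)
q' = normalize(q + ½dt·q⊗(0,ω)) = (-0.6908, 0.0107, 0.5007, 0.5215)
a = (-1.5200, -0.8000, 0.0800)
p' = p + v·dt = (1.9600, 1.1440, -2.1120)
v' = v + a·dt = (-1.0608, -1.4320, -0.2968)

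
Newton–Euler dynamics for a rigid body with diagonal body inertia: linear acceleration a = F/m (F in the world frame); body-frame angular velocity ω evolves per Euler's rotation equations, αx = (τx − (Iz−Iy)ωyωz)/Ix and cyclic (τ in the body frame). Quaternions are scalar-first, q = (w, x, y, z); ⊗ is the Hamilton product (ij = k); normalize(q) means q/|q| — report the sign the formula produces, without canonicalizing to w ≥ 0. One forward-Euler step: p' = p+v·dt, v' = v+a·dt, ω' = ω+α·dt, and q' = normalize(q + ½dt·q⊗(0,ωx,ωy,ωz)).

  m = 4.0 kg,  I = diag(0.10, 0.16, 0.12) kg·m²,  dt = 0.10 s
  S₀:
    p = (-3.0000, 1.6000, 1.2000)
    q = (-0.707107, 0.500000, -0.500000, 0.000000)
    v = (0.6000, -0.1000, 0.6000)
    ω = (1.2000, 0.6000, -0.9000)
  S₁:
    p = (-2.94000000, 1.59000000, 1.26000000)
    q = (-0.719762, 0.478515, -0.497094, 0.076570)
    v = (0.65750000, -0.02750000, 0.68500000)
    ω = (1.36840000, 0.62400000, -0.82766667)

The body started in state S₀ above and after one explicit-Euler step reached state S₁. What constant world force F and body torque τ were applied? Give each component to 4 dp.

F = (2.3000, 2.9000, 3.4000)
τ = (0.1900, 0.0600, 0.1300)

rate change Δω = (0.16840000, 0.02400000, 0.07233333)
gyro term ω₀×Iω₀ = (0.0216, 0.0216, 0.0432)
τ = I·(Δω/dt) + ω₀×(Iω₀) = (0.1900, 0.0600, 0.1300)
v₁ − v₀ = (0.05750000, 0.07250000, 0.08500000)
applied force F = (2.3000, 2.9000, 3.4000)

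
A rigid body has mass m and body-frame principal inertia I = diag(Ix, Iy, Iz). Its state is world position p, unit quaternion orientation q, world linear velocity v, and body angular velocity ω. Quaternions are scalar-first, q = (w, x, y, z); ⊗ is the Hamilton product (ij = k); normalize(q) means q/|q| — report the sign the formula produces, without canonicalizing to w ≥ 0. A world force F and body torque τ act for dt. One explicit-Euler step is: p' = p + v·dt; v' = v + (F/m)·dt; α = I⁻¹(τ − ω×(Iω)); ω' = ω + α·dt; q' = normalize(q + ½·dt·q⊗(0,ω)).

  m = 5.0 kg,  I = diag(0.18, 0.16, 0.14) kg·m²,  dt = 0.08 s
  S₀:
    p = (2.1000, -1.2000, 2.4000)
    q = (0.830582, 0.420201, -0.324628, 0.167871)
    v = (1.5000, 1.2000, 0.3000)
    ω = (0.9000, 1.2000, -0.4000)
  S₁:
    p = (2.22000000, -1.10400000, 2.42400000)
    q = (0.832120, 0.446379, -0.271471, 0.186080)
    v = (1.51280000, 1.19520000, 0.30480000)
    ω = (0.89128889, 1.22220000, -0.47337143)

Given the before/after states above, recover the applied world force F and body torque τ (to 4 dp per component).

F = (0.8000, -0.3000, 0.3000)
τ = (-0.0100, 0.0300, -0.1500)

velocity change Δv = (0.01280000, -0.00480000, 0.00480000)
applied force F = (0.8000, -0.3000, 0.3000)
Δω = ω₁−ω₀ = (-0.00871111, 0.02220000, -0.07337143)
gyro term ω₀×Iω₀ = (0.0096, -0.0144, -0.0216)
applied torque τ = (-0.0100, 0.0300, -0.1500)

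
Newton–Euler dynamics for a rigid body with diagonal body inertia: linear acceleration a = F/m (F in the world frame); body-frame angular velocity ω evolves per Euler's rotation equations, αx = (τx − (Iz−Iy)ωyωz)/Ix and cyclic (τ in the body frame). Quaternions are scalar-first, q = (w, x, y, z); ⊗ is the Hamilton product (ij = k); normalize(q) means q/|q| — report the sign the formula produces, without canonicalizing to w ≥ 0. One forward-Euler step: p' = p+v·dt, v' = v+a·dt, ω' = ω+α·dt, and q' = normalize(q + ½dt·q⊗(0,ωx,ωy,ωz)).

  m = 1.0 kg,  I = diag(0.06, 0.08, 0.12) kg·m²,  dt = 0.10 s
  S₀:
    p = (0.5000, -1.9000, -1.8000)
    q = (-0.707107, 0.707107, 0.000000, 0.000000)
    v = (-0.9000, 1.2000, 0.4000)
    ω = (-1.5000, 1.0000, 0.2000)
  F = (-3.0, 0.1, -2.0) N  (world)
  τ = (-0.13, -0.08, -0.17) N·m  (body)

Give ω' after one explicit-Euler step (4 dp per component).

(τ − ω×Iω)/I = (-2.3000, -1.2250, -1.1667)
ω' = ω + α·dt = (-1.7300, 0.8775, 0.0833)

ω' = (-1.7300, 0.8775, 0.0833)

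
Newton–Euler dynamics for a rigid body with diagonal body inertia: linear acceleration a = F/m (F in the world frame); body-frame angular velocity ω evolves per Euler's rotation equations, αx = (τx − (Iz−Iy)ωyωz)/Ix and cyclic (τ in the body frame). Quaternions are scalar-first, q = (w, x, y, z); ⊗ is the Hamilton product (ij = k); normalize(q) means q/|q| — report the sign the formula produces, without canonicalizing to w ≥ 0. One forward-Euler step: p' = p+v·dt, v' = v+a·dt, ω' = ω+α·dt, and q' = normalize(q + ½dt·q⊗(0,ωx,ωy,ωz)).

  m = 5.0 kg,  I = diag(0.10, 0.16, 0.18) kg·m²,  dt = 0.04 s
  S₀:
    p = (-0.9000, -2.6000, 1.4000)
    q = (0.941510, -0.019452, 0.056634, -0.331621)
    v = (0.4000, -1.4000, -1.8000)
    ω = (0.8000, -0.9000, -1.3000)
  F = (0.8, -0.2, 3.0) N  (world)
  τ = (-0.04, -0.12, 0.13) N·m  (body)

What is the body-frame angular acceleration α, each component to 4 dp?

ω×(Iω) gyroscopic = (0.0234, 0.0832, -0.0432)
(τ − ω×Iω)/I = (-0.6340, -1.2700, 0.9622)

α = (-0.6340, -1.2700, 0.9622)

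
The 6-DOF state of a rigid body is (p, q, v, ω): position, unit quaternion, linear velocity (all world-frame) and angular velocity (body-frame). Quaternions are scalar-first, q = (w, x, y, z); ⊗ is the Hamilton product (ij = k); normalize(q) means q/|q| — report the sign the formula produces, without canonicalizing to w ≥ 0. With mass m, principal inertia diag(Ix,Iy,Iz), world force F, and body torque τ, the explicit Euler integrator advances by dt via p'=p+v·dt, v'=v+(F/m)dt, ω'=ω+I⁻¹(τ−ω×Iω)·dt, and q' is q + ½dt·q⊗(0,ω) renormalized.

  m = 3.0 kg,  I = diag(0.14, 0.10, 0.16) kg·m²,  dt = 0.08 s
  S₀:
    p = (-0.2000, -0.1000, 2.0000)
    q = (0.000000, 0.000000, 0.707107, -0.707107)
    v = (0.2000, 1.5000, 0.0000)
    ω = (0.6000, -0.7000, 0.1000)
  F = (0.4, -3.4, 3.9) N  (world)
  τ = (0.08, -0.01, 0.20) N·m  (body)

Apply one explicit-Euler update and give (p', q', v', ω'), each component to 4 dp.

p' = (-0.1840, 0.0200, 2.0000)
q' = (0.0226, -0.0170, 0.6897, -0.7236)
v' = (0.2107, 1.4093, 0.1040)
ω' = (0.6481, -0.7070, 0.1916)

linear accel F/m = (0.1333, -1.1333, 1.3000)
new position p' = (-0.1840, 0.0200, 2.0000)
new velocity v' = (0.2107, 1.4093, 0.1040)
ω×(Iω) gyroscopic = (-0.0042, -0.0012, 0.0168)
(τ − ω×Iω)/I = (0.6014, -0.0880, 1.1450)
ω + α·dt = (0.6481, -0.7070, 0.1916)
Hamilton product q⊗(0,ω) = (0.5656856, -0.4242642, -0.4242642, -0.4242642)
q' = normalize(q + ½dt·q⊗(0,ω)) = (0.0226, -0.0170, 0.6897, -0.7236)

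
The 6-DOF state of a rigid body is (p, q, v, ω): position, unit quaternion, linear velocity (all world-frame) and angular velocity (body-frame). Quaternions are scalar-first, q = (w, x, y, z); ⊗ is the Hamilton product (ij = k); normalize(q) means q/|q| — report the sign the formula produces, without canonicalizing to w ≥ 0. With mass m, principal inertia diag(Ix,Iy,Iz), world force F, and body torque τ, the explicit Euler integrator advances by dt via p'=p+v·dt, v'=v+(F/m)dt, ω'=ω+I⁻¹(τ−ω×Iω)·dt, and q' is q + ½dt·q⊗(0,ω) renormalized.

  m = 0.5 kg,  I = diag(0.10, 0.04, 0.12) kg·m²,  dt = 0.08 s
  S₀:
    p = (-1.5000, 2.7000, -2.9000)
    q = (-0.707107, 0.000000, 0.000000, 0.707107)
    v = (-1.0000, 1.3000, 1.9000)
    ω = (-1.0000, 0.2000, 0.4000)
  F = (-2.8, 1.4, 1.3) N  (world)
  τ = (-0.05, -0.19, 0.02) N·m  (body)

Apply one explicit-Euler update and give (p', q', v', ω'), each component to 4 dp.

precession coupling ω×(Iω) = (0.0064, 0.0080, 0.0120)
angular accel α = (-0.5640, -4.9500, 0.0667)
ω' = ω + α·dt = (-1.0451, -0.1960, 0.4053)
q⊗(0,ω) = (-0.2828428, 0.5656856, -0.8485284, -0.2828428)
updated quaternion q' = (-0.7177, 0.0226, -0.0339, 0.6951)
a = F/m = (-5.6000, 2.8000, 2.6000)
p' = p + v·dt = (-1.5800, 2.8040, -2.7480)
v' = v + a·dt = (-1.4480, 1.5240, 2.1080)

p' = (-1.5800, 2.8040, -2.7480)
q' = (-0.7177, 0.0226, -0.0339, 0.6951)
v' = (-1.4480, 1.5240, 2.1080)
ω' = (-1.0451, -0.1960, 0.4053)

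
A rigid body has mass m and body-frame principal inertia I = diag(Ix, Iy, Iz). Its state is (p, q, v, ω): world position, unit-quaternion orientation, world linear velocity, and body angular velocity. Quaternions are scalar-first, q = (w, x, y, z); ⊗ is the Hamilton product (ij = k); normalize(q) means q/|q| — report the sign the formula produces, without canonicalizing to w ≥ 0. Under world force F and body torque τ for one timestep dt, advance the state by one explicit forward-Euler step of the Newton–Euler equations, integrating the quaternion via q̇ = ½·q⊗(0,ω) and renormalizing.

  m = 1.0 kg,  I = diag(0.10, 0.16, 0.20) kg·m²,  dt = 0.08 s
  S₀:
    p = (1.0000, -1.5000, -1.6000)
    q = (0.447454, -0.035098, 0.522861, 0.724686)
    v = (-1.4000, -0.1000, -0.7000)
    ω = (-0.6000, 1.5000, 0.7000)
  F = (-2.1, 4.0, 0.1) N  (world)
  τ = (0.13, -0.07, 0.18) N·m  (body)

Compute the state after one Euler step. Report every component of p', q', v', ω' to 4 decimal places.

p' = (0.8880, -1.5080, -1.6560)
q' = (0.3940, -0.0745, 0.5320, 0.7458)
v' = (-1.5680, 0.2200, -0.6920)
ω' = (-0.5296, 1.4440, 0.7936)

p + v·dt = (0.8880, -1.5080, -1.6560)
v + (F/m)dt = (-1.5680, 0.2200, -0.6920)
α = I⁻¹(τ − ω×Iω) = (0.8800, -0.7000, 1.1700)
ω' = ω + α·dt = (-0.5296, 1.4440, 0.7936)
q⊗(0,ω) = (-1.3126305, -0.9894987, 0.2609380, 0.5742874)
updated quaternion q' = (0.3940, -0.0745, 0.5320, 0.7458)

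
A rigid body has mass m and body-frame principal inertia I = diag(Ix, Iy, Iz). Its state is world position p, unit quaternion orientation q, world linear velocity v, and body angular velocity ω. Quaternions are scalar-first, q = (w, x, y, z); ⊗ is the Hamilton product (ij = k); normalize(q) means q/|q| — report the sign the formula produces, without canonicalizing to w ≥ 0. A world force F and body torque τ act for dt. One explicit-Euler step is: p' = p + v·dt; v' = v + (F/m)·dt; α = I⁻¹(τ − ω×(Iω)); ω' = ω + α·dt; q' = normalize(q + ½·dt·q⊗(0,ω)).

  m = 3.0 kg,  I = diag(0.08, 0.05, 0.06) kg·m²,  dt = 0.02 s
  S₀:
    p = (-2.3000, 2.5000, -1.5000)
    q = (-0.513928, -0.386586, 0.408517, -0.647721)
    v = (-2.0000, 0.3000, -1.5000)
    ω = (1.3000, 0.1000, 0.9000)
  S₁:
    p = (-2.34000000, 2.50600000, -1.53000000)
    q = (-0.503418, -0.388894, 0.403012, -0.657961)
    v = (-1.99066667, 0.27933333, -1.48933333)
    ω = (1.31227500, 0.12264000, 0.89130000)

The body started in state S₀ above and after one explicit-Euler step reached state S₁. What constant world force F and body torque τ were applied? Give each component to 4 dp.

ω₁ − ω₀ = (0.01227500, 0.02264000, -0.00870000)
I·α + gyro = (0.0500, 0.0800, -0.0300)
velocity change Δv = (0.00933333, -0.02066667, 0.01066667)
applied force F = (1.4000, -3.1000, 1.6000)

F = (1.4000, -3.1000, 1.6000)
τ = (0.0500, 0.0800, -0.0300)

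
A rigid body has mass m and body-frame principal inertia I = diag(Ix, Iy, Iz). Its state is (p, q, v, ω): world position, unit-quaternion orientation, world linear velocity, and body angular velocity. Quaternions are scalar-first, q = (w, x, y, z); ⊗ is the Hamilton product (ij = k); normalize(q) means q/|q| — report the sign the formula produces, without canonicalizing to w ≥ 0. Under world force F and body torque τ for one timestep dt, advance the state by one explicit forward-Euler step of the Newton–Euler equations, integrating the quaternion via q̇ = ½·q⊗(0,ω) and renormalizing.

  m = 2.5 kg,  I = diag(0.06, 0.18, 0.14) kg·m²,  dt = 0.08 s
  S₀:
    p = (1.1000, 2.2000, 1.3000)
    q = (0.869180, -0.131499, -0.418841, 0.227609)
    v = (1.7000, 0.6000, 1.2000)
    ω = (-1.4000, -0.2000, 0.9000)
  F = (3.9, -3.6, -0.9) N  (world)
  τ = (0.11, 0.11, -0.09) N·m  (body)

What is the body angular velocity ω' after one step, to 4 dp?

ω' = (-1.2629, -0.1959, 0.8294)

gyro term ω×Iω = (0.0072, 0.1008, 0.0336)
angular accel α = (1.7133, 0.0511, -0.8829)
ω + α·dt = (-1.2629, -0.1959, 0.8294)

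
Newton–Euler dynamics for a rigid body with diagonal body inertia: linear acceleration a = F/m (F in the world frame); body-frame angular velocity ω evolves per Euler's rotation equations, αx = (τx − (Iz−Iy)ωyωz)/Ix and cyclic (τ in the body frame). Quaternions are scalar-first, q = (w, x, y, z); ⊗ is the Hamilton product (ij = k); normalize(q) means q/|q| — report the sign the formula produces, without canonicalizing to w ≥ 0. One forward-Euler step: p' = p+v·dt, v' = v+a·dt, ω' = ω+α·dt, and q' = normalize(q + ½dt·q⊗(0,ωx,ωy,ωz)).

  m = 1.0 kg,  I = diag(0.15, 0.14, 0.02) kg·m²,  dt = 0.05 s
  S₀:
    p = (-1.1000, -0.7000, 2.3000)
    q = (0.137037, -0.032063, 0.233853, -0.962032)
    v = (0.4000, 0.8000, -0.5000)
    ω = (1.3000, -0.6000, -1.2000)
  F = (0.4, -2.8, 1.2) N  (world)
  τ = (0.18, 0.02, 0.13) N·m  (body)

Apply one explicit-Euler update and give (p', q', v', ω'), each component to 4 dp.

a = F/m = (0.4000, -2.8000, 1.2000)
p + v·dt = (-1.0800, -0.6600, 2.2750)
v + (F/m)dt = (0.4200, 0.6600, -0.4400)
precession coupling ω×(Iω) = (-0.0864, -0.2028, 0.0078)
angular accel α = (1.7760, 1.5914, 6.1100)
new body rate ω' = (1.3888, -0.5204, -0.8945)
q⊗(0,ω) = (-0.9724447, -0.6796947, -1.3713394, -0.4492155)
q + ½dt·q⊗(0,ω), renormalized = (0.1126, -0.0490, 0.1994, -0.9722)

p' = (-1.0800, -0.6600, 2.2750)
q' = (0.1126, -0.0490, 0.1994, -0.9722)
v' = (0.4200, 0.6600, -0.4400)
ω' = (1.3888, -0.5204, -0.8945)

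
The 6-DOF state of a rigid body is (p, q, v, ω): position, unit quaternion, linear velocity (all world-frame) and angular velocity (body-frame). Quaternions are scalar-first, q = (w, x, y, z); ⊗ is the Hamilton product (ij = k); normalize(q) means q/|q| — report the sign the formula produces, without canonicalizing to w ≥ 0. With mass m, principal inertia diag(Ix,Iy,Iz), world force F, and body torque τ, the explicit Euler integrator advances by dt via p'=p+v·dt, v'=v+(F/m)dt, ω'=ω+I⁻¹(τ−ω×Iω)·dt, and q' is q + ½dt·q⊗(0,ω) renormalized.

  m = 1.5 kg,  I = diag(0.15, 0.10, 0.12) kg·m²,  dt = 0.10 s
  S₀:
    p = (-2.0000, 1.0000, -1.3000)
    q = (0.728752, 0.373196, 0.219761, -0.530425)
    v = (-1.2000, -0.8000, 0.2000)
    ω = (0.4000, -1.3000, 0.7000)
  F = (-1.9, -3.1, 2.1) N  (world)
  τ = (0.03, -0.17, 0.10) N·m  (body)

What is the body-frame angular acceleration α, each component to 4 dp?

α = (0.3213, -1.7840, 0.6167)

gyro term ω×Iω = (-0.0182, 0.0084, 0.0260)
(τ − ω×Iω)/I = (0.3213, -1.7840, 0.6167)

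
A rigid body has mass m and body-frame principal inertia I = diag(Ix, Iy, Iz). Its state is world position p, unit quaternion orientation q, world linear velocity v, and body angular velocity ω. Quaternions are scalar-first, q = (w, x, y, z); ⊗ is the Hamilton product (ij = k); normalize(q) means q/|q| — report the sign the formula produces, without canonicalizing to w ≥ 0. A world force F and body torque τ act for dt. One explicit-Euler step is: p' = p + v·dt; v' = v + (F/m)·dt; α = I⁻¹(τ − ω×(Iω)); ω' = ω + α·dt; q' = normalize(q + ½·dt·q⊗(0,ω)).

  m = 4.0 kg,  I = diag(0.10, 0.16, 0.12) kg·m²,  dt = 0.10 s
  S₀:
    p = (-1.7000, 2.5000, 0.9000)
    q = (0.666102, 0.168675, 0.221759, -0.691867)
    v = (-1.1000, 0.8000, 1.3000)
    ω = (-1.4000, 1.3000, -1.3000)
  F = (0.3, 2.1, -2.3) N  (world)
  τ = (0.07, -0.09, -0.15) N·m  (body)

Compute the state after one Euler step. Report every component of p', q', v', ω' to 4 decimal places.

p' = (-1.8100, 2.5800, 1.0300)
q' = (0.6144, 0.1516, 0.3223, -0.7040)
v' = (-1.0925, 0.8525, 1.2425)
ω' = (-1.3976, 1.2665, -1.3340)

precession coupling ω×(Iω) = (0.0676, -0.0364, -0.1092)
α = I⁻¹(τ − ω×Iω) = (0.0240, -0.3350, -0.3400)
ω' = ω + α·dt = (-1.3976, 1.2665, -1.3340)
2q̇ = q⊗(0,ω) = (-0.9515688, -0.3214024, 2.0538239, -0.3361925)
updated quaternion q' = (0.6144, 0.1516, 0.3223, -0.7040)
p' = p + v·dt = (-1.8100, 2.5800, 1.0300)
v + (F/m)dt = (-1.0925, 0.8525, 1.2425)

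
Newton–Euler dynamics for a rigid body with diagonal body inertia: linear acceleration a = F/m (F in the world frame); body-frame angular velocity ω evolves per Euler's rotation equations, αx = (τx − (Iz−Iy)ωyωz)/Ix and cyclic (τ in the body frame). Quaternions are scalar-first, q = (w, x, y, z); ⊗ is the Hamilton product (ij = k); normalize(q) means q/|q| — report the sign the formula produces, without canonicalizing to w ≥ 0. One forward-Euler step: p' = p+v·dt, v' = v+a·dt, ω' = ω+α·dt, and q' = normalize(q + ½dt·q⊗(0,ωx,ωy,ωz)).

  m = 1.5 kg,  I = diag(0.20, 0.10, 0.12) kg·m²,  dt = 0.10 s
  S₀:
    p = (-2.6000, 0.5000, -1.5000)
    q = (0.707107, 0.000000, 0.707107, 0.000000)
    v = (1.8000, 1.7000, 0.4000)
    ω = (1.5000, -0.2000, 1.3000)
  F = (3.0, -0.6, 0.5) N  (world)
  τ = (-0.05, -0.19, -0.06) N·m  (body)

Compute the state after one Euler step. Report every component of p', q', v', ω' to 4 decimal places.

ω×(Iω) gyroscopic = (-0.0052, 0.1560, 0.0300)
α = I⁻¹(τ − ω×Iω) = (-0.2240, -3.4600, -0.7500)
ω' = ω + α·dt = (1.4776, -0.5460, 1.2250)
q⊗(0,ω) = (0.1414214, 1.9798996, -0.1414214, -0.1414214)
updated quaternion q' = (0.7107, 0.0985, 0.6966, -0.0070)
p' = p + v·dt = (-2.4200, 0.6700, -1.4600)
v' = v + a·dt = (2.0000, 1.6600, 0.4333)

p' = (-2.4200, 0.6700, -1.4600)
q' = (0.7107, 0.0985, 0.6966, -0.0070)
v' = (2.0000, 1.6600, 0.4333)
ω' = (1.4776, -0.5460, 1.2250)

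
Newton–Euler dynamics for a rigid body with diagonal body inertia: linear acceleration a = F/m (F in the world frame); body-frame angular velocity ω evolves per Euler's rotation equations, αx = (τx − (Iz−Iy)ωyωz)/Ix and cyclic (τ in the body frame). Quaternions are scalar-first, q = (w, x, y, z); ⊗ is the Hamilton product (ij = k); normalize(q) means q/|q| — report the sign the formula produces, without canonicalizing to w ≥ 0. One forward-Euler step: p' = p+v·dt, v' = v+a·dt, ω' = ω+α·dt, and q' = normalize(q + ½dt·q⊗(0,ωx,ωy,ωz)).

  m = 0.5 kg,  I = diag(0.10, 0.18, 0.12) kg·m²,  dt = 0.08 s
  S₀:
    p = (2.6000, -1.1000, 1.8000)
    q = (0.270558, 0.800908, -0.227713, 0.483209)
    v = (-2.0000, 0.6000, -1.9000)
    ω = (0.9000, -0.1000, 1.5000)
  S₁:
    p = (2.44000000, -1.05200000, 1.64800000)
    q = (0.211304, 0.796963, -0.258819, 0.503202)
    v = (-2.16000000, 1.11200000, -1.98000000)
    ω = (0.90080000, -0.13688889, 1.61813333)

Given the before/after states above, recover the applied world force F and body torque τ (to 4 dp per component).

ω₁ − ω₀ = (0.00080000, -0.03688889, 0.11813333)
precession coupling = (0.0090, -0.0270, -0.0072)
I·α + gyro = (0.0100, -0.1100, 0.1700)
Δv = v₁−v₀ = (-0.16000000, 0.51200000, -0.08000000)
m·(v₁−v₀)/dt = (-1.0000, 3.2000, -0.5000)

F = (-1.0000, 3.2000, -0.5000)
τ = (0.0100, -0.1100, 0.1700)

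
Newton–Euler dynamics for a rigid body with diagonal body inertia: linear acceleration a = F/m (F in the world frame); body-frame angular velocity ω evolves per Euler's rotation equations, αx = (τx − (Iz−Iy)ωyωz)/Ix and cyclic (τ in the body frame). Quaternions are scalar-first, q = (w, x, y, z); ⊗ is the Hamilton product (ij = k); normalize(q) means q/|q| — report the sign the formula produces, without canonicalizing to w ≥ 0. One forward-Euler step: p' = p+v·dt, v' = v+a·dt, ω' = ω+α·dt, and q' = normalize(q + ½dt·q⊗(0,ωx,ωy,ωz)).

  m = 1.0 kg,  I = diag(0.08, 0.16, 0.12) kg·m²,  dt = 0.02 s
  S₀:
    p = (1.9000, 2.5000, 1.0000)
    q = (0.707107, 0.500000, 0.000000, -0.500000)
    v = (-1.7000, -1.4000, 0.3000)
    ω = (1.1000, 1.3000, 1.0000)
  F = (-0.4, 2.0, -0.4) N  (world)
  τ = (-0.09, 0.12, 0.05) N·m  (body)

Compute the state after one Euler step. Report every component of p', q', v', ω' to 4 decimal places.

p + v·dt = (1.8660, 2.4720, 1.0060)
v + (F/m)dt = (-1.7080, -1.3600, 0.2920)
(τ − ω×Iω)/I = (-0.4750, 1.0250, -0.5367)
ω + α·dt = (1.0905, 1.3205, 0.9893)
q⊗(0,ω) = (-0.0500000, 1.4278177, -0.1307609, 1.3571070)
updated quaternion q' = (0.7065, 0.5142, -0.0013, -0.4863)

p' = (1.8660, 2.4720, 1.0060)
q' = (0.7065, 0.5142, -0.0013, -0.4863)
v' = (-1.7080, -1.3600, 0.2920)
ω' = (1.0905, 1.3205, 0.9893)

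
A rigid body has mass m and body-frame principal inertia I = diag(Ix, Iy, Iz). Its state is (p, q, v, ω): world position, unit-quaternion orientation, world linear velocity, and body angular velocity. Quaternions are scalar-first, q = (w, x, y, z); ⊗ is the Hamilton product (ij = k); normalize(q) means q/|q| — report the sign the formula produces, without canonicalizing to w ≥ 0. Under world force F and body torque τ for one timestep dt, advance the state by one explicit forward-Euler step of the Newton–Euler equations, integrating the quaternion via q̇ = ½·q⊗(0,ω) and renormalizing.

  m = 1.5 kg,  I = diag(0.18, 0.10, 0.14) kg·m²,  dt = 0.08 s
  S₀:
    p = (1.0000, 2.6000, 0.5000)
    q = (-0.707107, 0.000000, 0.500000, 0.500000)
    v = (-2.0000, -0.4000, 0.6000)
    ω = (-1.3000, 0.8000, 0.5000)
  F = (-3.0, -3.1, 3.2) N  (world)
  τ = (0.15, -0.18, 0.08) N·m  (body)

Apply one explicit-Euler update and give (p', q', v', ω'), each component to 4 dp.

p' = (0.8400, 2.5680, 0.5480)
q' = (-0.7316, 0.0307, 0.4504, 0.5108)
v' = (-2.1600, -0.5653, 0.7707)
ω' = (-1.2404, 0.6768, 0.4982)

a = F/m = (-2.0000, -2.0667, 2.1333)
new position p' = (0.8400, 2.5680, 0.5480)
new velocity v' = (-2.1600, -0.5653, 0.7707)
α = I⁻¹(τ − ω×Iω) = (0.7444, -1.5400, -0.0229)
ω' = ω + α·dt = (-1.2404, 0.6768, 0.4982)
q⊗(0,ω) = (-0.6500000, 0.7692391, -1.2156856, 0.2964465)
q' = normalize(q + ½dt·q⊗(0,ω)) = (-0.7316, 0.0307, 0.4504, 0.5108)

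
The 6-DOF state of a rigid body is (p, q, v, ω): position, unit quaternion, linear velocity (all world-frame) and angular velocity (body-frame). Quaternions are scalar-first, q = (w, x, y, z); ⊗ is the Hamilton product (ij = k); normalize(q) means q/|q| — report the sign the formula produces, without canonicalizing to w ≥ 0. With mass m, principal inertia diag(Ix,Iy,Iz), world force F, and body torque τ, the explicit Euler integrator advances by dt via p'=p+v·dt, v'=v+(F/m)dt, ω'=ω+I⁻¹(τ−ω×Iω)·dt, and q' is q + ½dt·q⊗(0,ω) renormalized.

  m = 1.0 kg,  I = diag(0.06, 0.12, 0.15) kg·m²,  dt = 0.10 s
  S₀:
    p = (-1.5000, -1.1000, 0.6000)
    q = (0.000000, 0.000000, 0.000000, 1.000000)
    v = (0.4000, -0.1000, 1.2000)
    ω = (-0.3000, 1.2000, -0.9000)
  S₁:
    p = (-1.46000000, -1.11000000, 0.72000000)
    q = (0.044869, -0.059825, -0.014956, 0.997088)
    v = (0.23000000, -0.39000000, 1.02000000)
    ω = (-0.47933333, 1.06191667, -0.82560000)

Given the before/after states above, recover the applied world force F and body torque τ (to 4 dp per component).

Δv = v₁−v₀ = (-0.17000000, -0.29000000, -0.18000000)
applied force F = (-1.7000, -2.9000, -1.8000)
Δω = ω₁−ω₀ = (-0.17933333, -0.13808333, 0.07440000)
τ = I·(Δω/dt) + ω₀×(Iω₀) = (-0.1400, -0.1900, 0.0900)

F = (-1.7000, -2.9000, -1.8000)
τ = (-0.1400, -0.1900, 0.0900)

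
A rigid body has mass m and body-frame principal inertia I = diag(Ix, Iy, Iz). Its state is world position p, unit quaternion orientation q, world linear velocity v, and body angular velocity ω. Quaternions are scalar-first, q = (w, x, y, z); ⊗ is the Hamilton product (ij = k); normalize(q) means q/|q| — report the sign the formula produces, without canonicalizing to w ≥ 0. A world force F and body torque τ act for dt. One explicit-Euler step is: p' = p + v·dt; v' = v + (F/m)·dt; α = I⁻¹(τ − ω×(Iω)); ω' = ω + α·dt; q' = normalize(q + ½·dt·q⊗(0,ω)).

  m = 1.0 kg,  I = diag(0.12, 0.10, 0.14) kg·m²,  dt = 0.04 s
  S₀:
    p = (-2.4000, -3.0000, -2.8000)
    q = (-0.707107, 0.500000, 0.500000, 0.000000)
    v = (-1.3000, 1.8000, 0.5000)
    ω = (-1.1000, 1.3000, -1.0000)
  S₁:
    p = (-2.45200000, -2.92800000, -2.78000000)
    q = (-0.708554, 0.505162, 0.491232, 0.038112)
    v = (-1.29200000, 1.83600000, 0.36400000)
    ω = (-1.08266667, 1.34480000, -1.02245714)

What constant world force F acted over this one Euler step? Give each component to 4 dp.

v₁ − v₀ = (0.00800000, 0.03600000, -0.13600000)
F = m·Δv/dt = (0.2000, 0.9000, -3.4000)

F = (0.2000, 0.9000, -3.4000)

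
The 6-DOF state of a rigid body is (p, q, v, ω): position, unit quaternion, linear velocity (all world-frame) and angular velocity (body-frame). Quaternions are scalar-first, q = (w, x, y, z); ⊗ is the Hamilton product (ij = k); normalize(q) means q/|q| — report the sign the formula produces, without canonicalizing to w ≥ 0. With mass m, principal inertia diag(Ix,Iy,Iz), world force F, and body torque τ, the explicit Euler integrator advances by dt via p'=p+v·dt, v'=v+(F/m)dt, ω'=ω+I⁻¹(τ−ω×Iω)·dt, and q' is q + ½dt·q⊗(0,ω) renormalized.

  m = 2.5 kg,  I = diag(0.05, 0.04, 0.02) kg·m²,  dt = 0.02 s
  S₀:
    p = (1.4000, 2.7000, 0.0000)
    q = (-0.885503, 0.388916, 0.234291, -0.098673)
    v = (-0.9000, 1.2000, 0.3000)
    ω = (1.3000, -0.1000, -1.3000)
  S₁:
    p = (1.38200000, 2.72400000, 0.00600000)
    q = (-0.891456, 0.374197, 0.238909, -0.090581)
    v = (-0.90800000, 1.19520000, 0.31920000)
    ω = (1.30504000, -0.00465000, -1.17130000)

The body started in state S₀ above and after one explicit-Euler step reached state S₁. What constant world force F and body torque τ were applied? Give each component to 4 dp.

F = (-1.0000, -0.6000, 2.4000)
τ = (0.0100, 0.1400, 0.1300)

ω₁ − ω₀ = (0.00504000, 0.09535000, 0.12870000)
applied torque τ = (0.0100, 0.1400, 0.1300)
v₁ − v₀ = (-0.00800000, -0.00480000, 0.01920000)
F = m·Δv/dt = (-1.0000, -0.6000, 2.4000)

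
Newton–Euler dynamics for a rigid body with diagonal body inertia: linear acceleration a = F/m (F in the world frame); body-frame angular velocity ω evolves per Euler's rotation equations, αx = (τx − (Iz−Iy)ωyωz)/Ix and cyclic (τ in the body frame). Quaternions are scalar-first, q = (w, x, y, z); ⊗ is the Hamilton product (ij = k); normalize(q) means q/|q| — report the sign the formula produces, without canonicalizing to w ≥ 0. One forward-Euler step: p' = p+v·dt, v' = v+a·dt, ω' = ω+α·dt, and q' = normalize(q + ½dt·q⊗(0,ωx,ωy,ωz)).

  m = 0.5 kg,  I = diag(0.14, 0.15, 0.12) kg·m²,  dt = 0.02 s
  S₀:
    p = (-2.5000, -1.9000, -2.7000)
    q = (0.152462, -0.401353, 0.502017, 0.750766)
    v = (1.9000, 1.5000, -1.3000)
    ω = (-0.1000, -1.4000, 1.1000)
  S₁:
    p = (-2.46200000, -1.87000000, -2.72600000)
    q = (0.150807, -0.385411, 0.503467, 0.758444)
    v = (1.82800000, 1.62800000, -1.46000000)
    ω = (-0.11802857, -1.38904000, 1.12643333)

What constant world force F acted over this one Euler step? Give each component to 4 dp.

Δv = v₁−v₀ = (-0.07200000, 0.12800000, -0.16000000)
F = m·Δv/dt = (-1.8000, 3.2000, -4.0000)

F = (-1.8000, 3.2000, -4.0000)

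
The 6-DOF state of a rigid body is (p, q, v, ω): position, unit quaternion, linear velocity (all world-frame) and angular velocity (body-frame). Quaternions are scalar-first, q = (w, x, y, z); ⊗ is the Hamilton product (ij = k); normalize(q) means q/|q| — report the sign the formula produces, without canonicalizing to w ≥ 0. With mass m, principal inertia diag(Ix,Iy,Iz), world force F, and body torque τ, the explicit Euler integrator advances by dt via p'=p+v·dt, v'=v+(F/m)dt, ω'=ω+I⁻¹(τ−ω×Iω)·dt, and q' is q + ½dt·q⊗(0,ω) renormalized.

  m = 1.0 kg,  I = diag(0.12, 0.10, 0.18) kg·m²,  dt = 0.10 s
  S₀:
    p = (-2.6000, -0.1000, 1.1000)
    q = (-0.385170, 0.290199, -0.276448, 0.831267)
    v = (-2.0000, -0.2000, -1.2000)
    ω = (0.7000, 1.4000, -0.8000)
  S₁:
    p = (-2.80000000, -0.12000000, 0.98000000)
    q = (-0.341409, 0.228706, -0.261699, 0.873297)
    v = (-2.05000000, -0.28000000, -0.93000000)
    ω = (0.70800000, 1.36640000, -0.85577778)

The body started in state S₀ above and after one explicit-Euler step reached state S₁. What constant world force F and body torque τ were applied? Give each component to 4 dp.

F = (-0.5000, -0.8000, 2.7000)
τ = (-0.0800, 0.0000, -0.1200)

Δω = ω₁−ω₀ = (0.00800000, -0.03360000, -0.05577778)
applied torque τ = (-0.0800, 0.0000, -0.1200)
v₁ − v₀ = (-0.05000000, -0.08000000, 0.27000000)
F = m·Δv/dt = (-0.5000, -0.8000, 2.7000)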